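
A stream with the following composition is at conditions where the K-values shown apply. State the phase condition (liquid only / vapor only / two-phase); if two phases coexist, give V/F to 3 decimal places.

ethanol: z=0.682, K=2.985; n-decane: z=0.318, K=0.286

ΣzᵢKᵢ = 2.127; Σzᵢ/Kᵢ = 1.340.
Both exceed 1, so a two-phase solution exists.
Material balance + equilibrium reduce to Σ zᵢ(Kᵢ−1)/(1+ψ(Kᵢ−1)) = 0.
Binary case is linear: z₁(K₁−1)(1+ψ(K₂−1)) + z₂(K₂−1)(1+ψ(K₁−1)) = 0
⇒ ψ = [z₁(K₁−1)+z₂(K₂−1)] / [−(K₁−1)(K₂−1)] = 1.1267/1.4173 = 0.795

two-phase, V/F = 0.795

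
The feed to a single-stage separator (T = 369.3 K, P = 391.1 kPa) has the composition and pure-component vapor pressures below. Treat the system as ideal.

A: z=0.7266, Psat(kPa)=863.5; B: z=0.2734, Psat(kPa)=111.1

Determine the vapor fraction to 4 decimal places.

ψ = 0.7886

Raoult's law: Kᵢ = Pᵢˢᵃᵗ/P = Pᵢˢᵃᵗ/391.1.
  K_A = 863.5/391.1 = 2.207875, K_B = 111.1/391.1 = 0.284071
Rachford–Rice: g(ψ) = Σ zᵢ(Kᵢ−1)/(1+ψ(Kᵢ−1)) = 0.
g(0) = ΣzᵢKᵢ − 1 = 0.6819 and g(1) = 1 − Σzᵢ/Kᵢ = -0.2915, so a root lies in (0, 1).
Newton–Raphson from ψ = 0.5:
  ψ = 0.5000: g = 0.24231, g' = -0.7520 → ψ = 0.8222
  ψ = 0.8222: g = -0.03550, g' = -1.0950 → ψ = 0.7898
  ψ = 0.7898: g = -0.00126, g' = -1.0197 → ψ = 0.7886
Converged at ψ = 0.7886.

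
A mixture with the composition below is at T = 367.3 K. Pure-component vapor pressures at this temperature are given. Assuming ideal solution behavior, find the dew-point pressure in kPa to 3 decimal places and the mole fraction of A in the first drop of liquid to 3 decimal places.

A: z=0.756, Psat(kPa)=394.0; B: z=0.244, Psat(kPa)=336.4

Pdew = 378.199 kPa, x_A = 0.726

At the dew point ψ → 1, so Σzᵢ/Kᵢ = 1 with Kᵢ = Pᵢˢᵃᵗ/P ⇒ 1/P = Σzᵢ/Pᵢˢᵃᵗ.
1/P = 0.756/394.0 + 0.244/336.4 = 0.002644 ⇒ P = 378.199 kPa
xᵢ = zᵢP/Pᵢˢᵃᵗ ⇒ x_A = 0.756·378.199/394.0 = 0.726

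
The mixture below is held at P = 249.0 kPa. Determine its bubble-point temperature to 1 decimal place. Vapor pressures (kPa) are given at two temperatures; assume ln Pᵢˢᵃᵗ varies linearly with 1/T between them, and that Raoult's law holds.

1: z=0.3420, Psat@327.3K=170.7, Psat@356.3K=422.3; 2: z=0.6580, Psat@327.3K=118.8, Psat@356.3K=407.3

Bubble-point temperature: ΣzᵢPᵢˢᵃᵗ(T) = P. Interpolate ln Pᵢˢᵃᵗ = aᵢ + bᵢ/T.
  T = 327.3 K: ΣzᵢPᵢˢᵃᵗ = 136.55 kPa
  T = 356.3 K: ΣzᵢPᵢˢᵃᵗ = 412.43 kPa
  T = 341.8 K: ΣzᵢPᵢˢᵃᵗ = 242.18 kPa
  T = 349.1 K: ΣzᵢPᵢˢᵃᵗ = 318.15 kPa
  T = 345.5 K: ΣzᵢPᵢˢᵃᵗ = 278.44 kPa
  T = 343.6 K: ΣzᵢPᵢˢᵃᵗ = 259.27 kPa
Interpolating between 341.8 K and 343.6 K gives T ≈ 342.5 K.

T = 342.5 K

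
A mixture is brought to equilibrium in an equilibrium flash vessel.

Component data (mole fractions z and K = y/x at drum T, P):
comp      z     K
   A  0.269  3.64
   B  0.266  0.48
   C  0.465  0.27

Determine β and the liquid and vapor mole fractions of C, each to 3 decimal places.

β = 0.134, x_C = 0.515, y_C = 0.139

Newton iteration, β⁰ = 0.5:
  β = 0.500: g = -0.4154, g' = -1.094 → β = 0.120
  β = 0.120: g = 0.0192, g' = -1.459 → β = 0.134
Converged at β = 0.134.
Compositions from xᵢ = zᵢ/(1+β(Kᵢ−1)), yᵢ = Kᵢxᵢ:
  A: x = 0.199, y = 0.724
  B: x = 0.286, y = 0.137
  C: x = 0.515, y = 0.139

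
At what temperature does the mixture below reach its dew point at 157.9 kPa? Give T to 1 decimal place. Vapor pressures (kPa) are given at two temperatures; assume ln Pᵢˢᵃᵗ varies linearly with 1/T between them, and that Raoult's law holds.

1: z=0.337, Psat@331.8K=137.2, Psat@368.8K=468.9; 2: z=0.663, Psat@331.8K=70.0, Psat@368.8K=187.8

T = 353.5 K

Dew-point temperature: Σzᵢ·P/Pᵢˢᵃᵗ(T) = 1. Interpolate ln Pᵢˢᵃᵗ = aᵢ + bᵢ/T.
  T = 331.8 K: ΣzᵢP/Pᵢˢᵃᵗ = 1.8834
  T = 368.8 K: ΣzᵢP/Pᵢˢᵃᵗ = 0.6709
  T = 350.3 K: ΣzᵢP/Pᵢˢᵃᵗ = 1.0927
  T = 359.6 K: ΣzᵢP/Pᵢˢᵃᵗ = 0.8495
  T = 355.0 K: ΣzᵢP/Pᵢˢᵃᵗ = 0.9605
  T = 352.6 K: ΣzᵢP/Pᵢˢᵃᵗ = 1.0254
Interpolating between 352.6 K and 355.0 K gives T ≈ 353.5 K.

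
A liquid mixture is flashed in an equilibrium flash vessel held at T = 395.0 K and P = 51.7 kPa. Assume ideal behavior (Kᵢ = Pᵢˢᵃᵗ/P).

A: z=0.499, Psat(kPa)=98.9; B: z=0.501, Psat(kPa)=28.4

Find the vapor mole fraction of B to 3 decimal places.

Raoult's law: Kᵢ = Pᵢˢᵃᵗ/P = Pᵢˢᵃᵗ/51.7.
  K_A = 98.9/51.7 = 1.91296, K_B = 28.4/51.7 = 0.54932
Iterate (Newton) starting at β = 0.35:
  β = 0.350: g = 0.0772, g' = -0.382 → β = 0.552
  β = 0.552: g = 0.0024, g' = -0.364 → β = 0.558
Converged at β = 0.558.
Compositions from xᵢ = zᵢ/(1+β(Kᵢ−1)), yᵢ = Kᵢxᵢ:
  A: x = 0.330, y = 0.632
  B: x = 0.670, y = 0.368

y_B = 0.368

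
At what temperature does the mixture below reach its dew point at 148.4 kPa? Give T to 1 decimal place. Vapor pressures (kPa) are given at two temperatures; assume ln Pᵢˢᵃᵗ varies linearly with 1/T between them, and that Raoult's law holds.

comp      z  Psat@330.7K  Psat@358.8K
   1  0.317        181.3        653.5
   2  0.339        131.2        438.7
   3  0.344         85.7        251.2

Dew-point temperature: Σzᵢ·P/Pᵢˢᵃᵗ(T) = 1. Interpolate ln Pᵢˢᵃᵗ = aᵢ + bᵢ/T.
  T = 330.7 K: ΣzᵢP/Pᵢˢᵃᵗ = 1.2386
  T = 358.8 K: ΣzᵢP/Pᵢˢᵃᵗ = 0.3899
  T = 344.8 K: ΣzᵢP/Pᵢˢᵃᵗ = 0.6767
  T = 337.8 K: ΣzᵢP/Pᵢˢᵃᵗ = 0.9076
  T = 334.2 K: ΣzᵢP/Pᵢˢᵃᵗ = 1.0608
  T = 336.0 K: ΣzᵢP/Pᵢˢᵃᵗ = 0.9808
Interpolating between 334.2 K and 336.0 K gives T ≈ 335.6 K.

T = 335.6 K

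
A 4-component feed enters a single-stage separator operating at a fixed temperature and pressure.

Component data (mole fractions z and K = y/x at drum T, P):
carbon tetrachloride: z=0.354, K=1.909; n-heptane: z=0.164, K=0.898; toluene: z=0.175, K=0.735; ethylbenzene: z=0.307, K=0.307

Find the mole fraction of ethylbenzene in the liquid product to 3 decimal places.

Let ψ = V/F and solve Σ zᵢ(Kᵢ−1)/(1+ψ(Kᵢ−1)) = 0.
Check two-phase: ΣzᵢKᵢ = 1.046 > 1 and Σzᵢ/Kᵢ = 1.606 > 1, so g(0) = 0.046 > 0 and g(1) = -0.606 < 0.
Iterate (Newton) starting at ψ = 0.5:
  ψ = 0.500: g = -0.1754, g' = -0.502 → ψ = 0.150
  ψ = 0.150: g = -0.0197, g' = -0.425 → ψ = 0.104
Converged at ψ = 0.104.
Compositions from xᵢ = zᵢ/(1+ψ(Kᵢ−1)), yᵢ = Kᵢxᵢ:
  carbon tetrachloride: x = 0.323, y = 0.617
  n-heptane: x = 0.166, y = 0.149
  toluene: x = 0.180, y = 0.132
  ethylbenzene: x = 0.331, y = 0.102

x_ethylbenzene = 0.331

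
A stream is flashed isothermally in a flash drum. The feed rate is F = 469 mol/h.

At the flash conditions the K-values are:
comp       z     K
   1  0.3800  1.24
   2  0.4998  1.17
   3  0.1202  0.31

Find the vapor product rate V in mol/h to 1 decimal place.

V = 315.5 mol/h

Newton iteration, ψ⁰ = 0.33:
  ψ = 0.3300: g = 0.05757, g' = -0.1277 → ψ = 0.7808
  ψ = 0.7808: g = -0.02801, g' = -0.2958 → ψ = 0.6862
  ψ = 0.6862: g = -0.00312, g' = -0.2341 → ψ = 0.6728
  ψ = 0.6728: g = -0.00005, g' = -0.2272 → ψ = 0.6726
Converged at ψ = 0.6726.
Then V = ψ·F = 0.6726·469 = 315.5 mol/h and L = F − V = 153.5 mol/h.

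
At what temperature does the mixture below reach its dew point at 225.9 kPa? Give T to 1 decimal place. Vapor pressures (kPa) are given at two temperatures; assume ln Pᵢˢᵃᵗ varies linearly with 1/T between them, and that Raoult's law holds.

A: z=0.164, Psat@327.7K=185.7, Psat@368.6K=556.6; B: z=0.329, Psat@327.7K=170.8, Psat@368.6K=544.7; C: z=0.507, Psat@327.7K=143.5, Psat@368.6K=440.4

T = 339.7 K

Dew-point temperature: Σzᵢ·P/Pᵢˢᵃᵗ(T) = 1. Interpolate ln Pᵢˢᵃᵗ = aᵢ + bᵢ/T.
  T = 327.7 K: ΣzᵢP/Pᵢˢᵃᵗ = 1.4328
  T = 368.6 K: ΣzᵢP/Pᵢˢᵃᵗ = 0.4631
  T = 348.1 K: ΣzᵢP/Pᵢˢᵃᵗ = 0.7890
  T = 337.9 K: ΣzᵢP/Pᵢˢᵃᵗ = 1.0537
  T = 343.0 K: ΣzᵢP/Pᵢˢᵃᵗ = 0.9098
  T = 340.4 K: ΣzᵢP/Pᵢˢᵃᵗ = 0.9800
Interpolating between 337.9 K and 340.4 K gives T ≈ 339.7 K.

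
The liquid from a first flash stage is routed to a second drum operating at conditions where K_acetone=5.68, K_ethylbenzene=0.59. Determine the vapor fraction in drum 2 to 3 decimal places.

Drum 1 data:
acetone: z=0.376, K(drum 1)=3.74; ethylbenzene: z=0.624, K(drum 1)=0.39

V/F (drum 2) = 0.269

Drum 1:
Binary case is linear: z₁(K₁−1)(1+ψ₁(K₂−1)) + z₂(K₂−1)(1+ψ₁(K₁−1)) = 0
⇒ ψ₁ = [z₁(K₁−1)+z₂(K₂−1)] / [−(K₁−1)(K₂−1)] = 0.6496/1.6714 = 0.389
Drum-1 compositions:
  acetone: x = 0.182, y = 0.681
  ethylbenzene: x = 0.818, y = 0.319
Drum-2 feed = drum-1 liquid: z₂ = (0.1821, 0.8179).
Drum 2:
Let ψ₂ = V/F and solve Σ zᵢ(Kᵢ−1)/(1+ψ₂(Kᵢ−1)) = 0.
Feasibility: ΣzᵢKᵢ = 1.517, Σzᵢ/Kᵢ = 1.418 — both > 1, two phases present.
Binary case is linear: z₁(K₁−1)(1+ψ₂(K₂−1)) + z₂(K₂−1)(1+ψ₂(K₁−1)) = 0
⇒ ψ₂ = [z₁(K₁−1)+z₂(K₂−1)] / [−(K₁−1)(K₂−1)] = 0.5168/1.9188 = 0.269
  acetone: x = 0.081, y = 0.458
  ethylbenzene: x = 0.919, y = 0.542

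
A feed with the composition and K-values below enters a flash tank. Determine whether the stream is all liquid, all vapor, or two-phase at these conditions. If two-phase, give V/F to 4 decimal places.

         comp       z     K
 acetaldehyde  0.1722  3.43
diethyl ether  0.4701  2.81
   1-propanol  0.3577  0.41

ΣzᵢKᵢ = 2.0583; Σzᵢ/Kᵢ = 1.0899.
Both exceed 1, so a two-phase solution exists.
Material balance + equilibrium reduce to Σ zᵢ(Kᵢ−1)/(1+ψ(Kᵢ−1)) = 0.
Newton iteration, ψ⁰ = 0.5:
  ψ = 0.5000: g = 0.33622, g' = -0.8822 → ψ = 0.8811
  ψ = 0.8811: g = 0.02157, g' = -0.8719 → ψ = 0.9059
  ψ = 0.9059: g = -0.00028, g' = -0.8948 → ψ = 0.9056
Converged at ψ = 0.9056.

two-phase, V/F = 0.9056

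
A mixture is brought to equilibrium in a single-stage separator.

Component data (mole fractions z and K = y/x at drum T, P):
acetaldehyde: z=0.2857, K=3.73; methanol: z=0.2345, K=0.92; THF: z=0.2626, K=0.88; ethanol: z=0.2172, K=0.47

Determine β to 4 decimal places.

Rachford–Rice: g(β) = Σ zᵢ(Kᵢ−1)/(1+β(Kᵢ−1)) = 0.
Feasibility: ΣzᵢKᵢ = 1.6146, Σzᵢ/Kᵢ = 1.0920 — both > 1, two phases present.
Newton–Raphson from β = 0.68:
  β = 0.6800: g = 0.03893, g' = -0.4163 → β = 0.7735
  β = 0.7735: g = 0.00082, g' = -0.4015 → β = 0.7756
Converged at β = 0.7756.

β = 0.7756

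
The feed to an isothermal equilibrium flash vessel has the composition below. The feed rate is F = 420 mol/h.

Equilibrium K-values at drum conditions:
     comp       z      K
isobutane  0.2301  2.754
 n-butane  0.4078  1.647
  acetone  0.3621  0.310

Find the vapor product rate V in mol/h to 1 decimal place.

Rachford–Rice: g(β) = Σ zᵢ(Kᵢ−1)/(1+β(Kᵢ−1)) = 0.
g(0) = ΣzᵢKᵢ − 1 = 0.4176 and g(1) = 1 − Σzᵢ/Kᵢ = -0.4992, so a root lies in (0, 1).
Newton iteration, β⁰ = 0.68:
  β = 0.6800: g = -0.10341, g' = -0.8414 → β = 0.5571
  β = 0.5571: g = -0.00779, g' = -0.7282 → β = 0.5464
Converged at β = 0.5464.
Then V = β·F = 0.5464·420 = 229.5 mol/h and L = F − V = 190.5 mol/h.

V = 229.5 mol/h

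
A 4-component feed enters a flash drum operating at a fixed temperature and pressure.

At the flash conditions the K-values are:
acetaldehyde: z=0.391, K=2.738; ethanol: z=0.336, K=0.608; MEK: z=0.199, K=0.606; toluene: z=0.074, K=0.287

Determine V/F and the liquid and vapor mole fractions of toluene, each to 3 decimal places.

Newton iteration, V/F⁰ = 0.5:
  V/F = 0.500: g = 0.0201, g' = -0.557 → V/F = 0.536
Converged at V/F = 0.536.
Compositions from xᵢ = zᵢ/(1+V/F(Kᵢ−1)), yᵢ = Kᵢxᵢ:
  acetaldehyde: x = 0.202, y = 0.554
  ethanol: x = 0.425, y = 0.259
  MEK: x = 0.252, y = 0.153
  toluene: x = 0.120, y = 0.034

V/F = 0.536, x_toluene = 0.120, y_toluene = 0.034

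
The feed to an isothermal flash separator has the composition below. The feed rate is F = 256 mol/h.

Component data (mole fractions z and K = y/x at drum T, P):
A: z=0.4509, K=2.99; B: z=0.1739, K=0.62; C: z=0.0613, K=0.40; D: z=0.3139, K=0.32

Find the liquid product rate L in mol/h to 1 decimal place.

L = 130.3 mol/h

Material balance + equilibrium reduce to Σ zᵢ(Kᵢ−1)/(1+ψ(Kᵢ−1)) = 0.
Feasibility: ΣzᵢKᵢ = 1.5810, Σzᵢ/Kᵢ = 1.5655 — both > 1, two phases present.
Iterate (Newton) starting at ψ = 0.58:
  ψ = 0.5800: g = -0.07711, g' = -0.8738 → ψ = 0.4918
  ψ = 0.4918: g = -0.00063, g' = -0.8661 → ψ = 0.4910
Converged at ψ = 0.4910.
Then V = ψ·F = 0.4910·256 = 125.7 mol/h and L = F − V = 130.3 mol/h.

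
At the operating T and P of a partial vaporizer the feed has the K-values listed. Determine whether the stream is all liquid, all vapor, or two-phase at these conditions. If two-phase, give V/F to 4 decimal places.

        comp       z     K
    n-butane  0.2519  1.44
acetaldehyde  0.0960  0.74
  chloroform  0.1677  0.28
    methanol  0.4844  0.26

ΣzᵢKᵢ = 0.6067; Σzᵢ/Kᵢ = 2.7667.
Since ΣzᵢKᵢ < 1 the mixture is below its bubble point — single liquid phase.

all liquid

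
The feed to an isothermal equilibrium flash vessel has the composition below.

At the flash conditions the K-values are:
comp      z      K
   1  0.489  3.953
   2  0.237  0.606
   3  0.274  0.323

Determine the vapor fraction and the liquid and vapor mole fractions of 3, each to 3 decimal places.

ψ = 0.689, x_3 = 0.514, y_3 = 0.166

Material balance + equilibrium reduce to Σ zᵢ(Kᵢ−1)/(1+ψ(Kᵢ−1)) = 0.
Check two-phase: ΣzᵢKᵢ = 2.165 > 1 and Σzᵢ/Kᵢ = 1.363 > 1, so g(0) = 1.165 > 0 and g(1) = -0.363 < 0.
Newton–Raphson from ψ = 0.64:
  ψ = 0.640: g = 0.0475, g' = -0.967 → ψ = 0.689
Converged at ψ = 0.689.
Compositions from xᵢ = zᵢ/(1+ψ(Kᵢ−1)), yᵢ = Kᵢxᵢ:
  1: x = 0.161, y = 0.637
  2: x = 0.325, y = 0.197
  3: x = 0.514, y = 0.166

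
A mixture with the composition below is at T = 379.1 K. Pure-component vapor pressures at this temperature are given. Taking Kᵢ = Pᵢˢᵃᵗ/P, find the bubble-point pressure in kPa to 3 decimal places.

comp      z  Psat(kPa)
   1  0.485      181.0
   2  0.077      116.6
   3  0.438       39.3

Pbub = 113.977 kPa

At the bubble point ψ → 0, so ΣzᵢKᵢ = 1 with Kᵢ = Pᵢˢᵃᵗ/P ⇒ P = ΣzᵢPᵢˢᵃᵗ.
P = 0.485·181.0 + 0.077·116.6 + 0.438·39.3 = 113.977 kPa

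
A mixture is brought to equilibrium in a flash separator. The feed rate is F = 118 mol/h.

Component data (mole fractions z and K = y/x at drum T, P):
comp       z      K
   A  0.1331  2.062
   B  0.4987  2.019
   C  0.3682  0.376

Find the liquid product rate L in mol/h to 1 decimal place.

L = 40.8 mol/h

Rachford–Rice: g(V/F) = Σ zᵢ(Kᵢ−1)/(1+V/F(Kᵢ−1)) = 0.
Feasibility: ΣzᵢKᵢ = 1.4198, Σzᵢ/Kᵢ = 1.2908 — both > 1, two phases present.
Newton iteration, V/F⁰ = 0.32:
  V/F = 0.3200: g = 0.20163, g' = -0.6019 → V/F = 0.6550
  V/F = 0.6550: g = -0.00044, g' = -0.6485 → V/F = 0.6543
Converged at V/F = 0.6543.
Then V = V/F·F = 0.6543·118 = 77.2 mol/h and L = F − V = 40.8 mol/h.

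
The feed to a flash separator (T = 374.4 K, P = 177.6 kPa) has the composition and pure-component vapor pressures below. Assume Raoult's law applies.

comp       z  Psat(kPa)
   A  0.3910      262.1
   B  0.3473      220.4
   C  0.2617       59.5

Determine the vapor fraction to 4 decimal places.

Raoult's law: Kᵢ = Pᵢˢᵃᵗ/P = Pᵢˢᵃᵗ/177.6.
  K_A = 262.1/177.6 = 1.475788, K_B = 220.4/177.6 = 1.240991, K_C = 59.5/177.6 = 0.335023
Newton iteration, ψ⁰ = 0.5:
  ψ = 0.5000: g = -0.03573, g' = -0.3335 → ψ = 0.3929
  ψ = 0.3929: g = -0.00238, g' = -0.2917 → ψ = 0.3847
Converged at ψ = 0.3847.

ψ = 0.3847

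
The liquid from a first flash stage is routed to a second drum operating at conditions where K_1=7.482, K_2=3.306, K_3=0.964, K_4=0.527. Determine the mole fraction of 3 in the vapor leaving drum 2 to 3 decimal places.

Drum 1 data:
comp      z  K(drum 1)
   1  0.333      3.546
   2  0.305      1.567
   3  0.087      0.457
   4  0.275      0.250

y_3 (drum 2) = 0.130

Drum 1:
Rachford–Rice: g(ψ₁) = Σ zᵢ(Kᵢ−1)/(1+ψ₁(Kᵢ−1)) = 0.
g(0) = ΣzᵢKᵢ − 1 = 0.767 and g(1) = 1 − Σzᵢ/Kᵢ = -0.579, so a root lies in (0, 1).
Newton iteration, ψ₁⁰ = 0.33:
  ψ₁ = 0.330: g = 0.2748, g' = -1.018 → ψ₁ = 0.600
  ψ₁ = 0.600: g = 0.0196, g' = -0.960 → ψ₁ = 0.620
Converged at ψ₁ = 0.620.
Drum-1 compositions:
  1: x = 0.129, y = 0.458
  2: x = 0.226, y = 0.354
  3: x = 0.131, y = 0.060
  4: x = 0.514, y = 0.129
Drum-2 feed = drum-1 liquid: z₂ = (0.1291, 0.2257, 0.1312, 0.5140).
Drum 2:
Material balance + equilibrium reduce to Σ zᵢ(Kᵢ−1)/(1+ψ₂(Kᵢ−1)) = 0.
g(0) = ΣzᵢKᵢ − 1 = 1.110 and g(1) = 1 − Σzᵢ/Kᵢ = -0.197, so a root lies in (0, 1).
Newton iteration, ψ₂⁰ = 0.33:
  ψ₂ = 0.330: g = 0.2693, g' = -1.099 → ψ₂ = 0.575
  ψ₂ = 0.575: g = 0.0620, g' = -0.682 → ψ₂ = 0.666
  ψ₂ = 0.666: g = 0.0029, g' = -0.624 → ψ₂ = 0.671
Converged at ψ₂ = 0.671.
  1: x = 0.024, y = 0.181
  2: x = 0.089, y = 0.293
  3: x = 0.134, y = 0.130
  4: x = 0.753, y = 0.397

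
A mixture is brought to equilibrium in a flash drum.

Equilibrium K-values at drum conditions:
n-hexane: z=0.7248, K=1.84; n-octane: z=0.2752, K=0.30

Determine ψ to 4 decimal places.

Binary case is linear: z₁(K₁−1)(1+ψ(K₂−1)) + z₂(K₂−1)(1+ψ(K₁−1)) = 0
⇒ ψ = [z₁(K₁−1)+z₂(K₂−1)] / [−(K₁−1)(K₂−1)] = 0.41619/0.58800 = 0.7078

ψ = 0.7078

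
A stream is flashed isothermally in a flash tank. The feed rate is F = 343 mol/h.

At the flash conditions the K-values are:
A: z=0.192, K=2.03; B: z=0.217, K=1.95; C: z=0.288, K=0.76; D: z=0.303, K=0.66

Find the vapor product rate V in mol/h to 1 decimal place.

V = 272.0 mol/h

Material balance + equilibrium reduce to Σ zᵢ(Kᵢ−1)/(1+β(Kᵢ−1)) = 0.
g(0) = ΣzᵢKᵢ − 1 = 0.232 and g(1) = 1 − Σzᵢ/Kᵢ = -0.044, so a root lies in (0, 1).
Newton–Raphson from β = 0.61:
  β = 0.610: g = 0.0410, g' = -0.234 → β = 0.785
  β = 0.785: g = 0.0017, g' = -0.217 → β = 0.793
Converged at β = 0.793.
Then V = β·F = 0.7930·343 = 272.0 mol/h and L = F − V = 71.0 mol/h.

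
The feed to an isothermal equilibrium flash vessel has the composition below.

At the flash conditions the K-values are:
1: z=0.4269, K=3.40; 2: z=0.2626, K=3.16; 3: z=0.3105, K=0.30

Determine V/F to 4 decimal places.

Newton–Raphson from V/F = 0.5:
  V/F = 0.5000: g = 0.40402, g' = -1.1513 → V/F = 0.8509
  V/F = 0.8509: g = -0.00087, g' = -1.3483 → V/F = 0.8503
Converged at V/F = 0.8503.

V/F = 0.8503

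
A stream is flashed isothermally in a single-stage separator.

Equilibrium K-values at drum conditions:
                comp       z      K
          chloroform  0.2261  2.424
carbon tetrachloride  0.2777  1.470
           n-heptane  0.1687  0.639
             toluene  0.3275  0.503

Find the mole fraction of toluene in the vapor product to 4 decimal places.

Let ψ = V/F and solve Σ zᵢ(Kᵢ−1)/(1+ψ(Kᵢ−1)) = 0.
Feasibility: ΣzᵢKᵢ = 1.2288, Σzᵢ/Kᵢ = 1.1973 — both > 1, two phases present.
Newton iteration, ψ⁰ = 0.5:
  ψ = 0.5000: g = 0.00284, g' = -0.3726 → ψ = 0.5076
Converged at ψ = 0.5076.
Compositions from xᵢ = zᵢ/(1+ψ(Kᵢ−1)), yᵢ = Kᵢxᵢ:
  chloroform: x = 0.1312, y = 0.3181
  carbon tetrachloride: x = 0.2242, y = 0.3296
  n-heptane: x = 0.2066, y = 0.1320
  toluene: x = 0.4380, y = 0.2203

y_toluene = 0.2203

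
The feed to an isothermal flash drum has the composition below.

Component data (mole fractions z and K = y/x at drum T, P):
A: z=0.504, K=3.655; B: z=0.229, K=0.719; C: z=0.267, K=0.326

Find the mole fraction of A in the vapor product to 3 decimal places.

Newton–Raphson from β = 0.5:
  β = 0.500: g = 0.2286, g' = -0.956 → β = 0.739
  β = 0.739: g = 0.0119, g' = -0.915 → β = 0.752
Converged at β = 0.752.
Compositions from xᵢ = zᵢ/(1+β(Kᵢ−1)), yᵢ = Kᵢxᵢ:
  A: x = 0.168, y = 0.615
  B: x = 0.290, y = 0.209
  C: x = 0.541, y = 0.177

y_A = 0.615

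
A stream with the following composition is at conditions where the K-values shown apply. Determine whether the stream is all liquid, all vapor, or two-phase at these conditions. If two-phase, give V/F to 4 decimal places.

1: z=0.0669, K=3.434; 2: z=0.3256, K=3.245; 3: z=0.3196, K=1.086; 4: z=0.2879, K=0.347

two-phase, V/F = 0.7331

ΣzᵢKᵢ = 1.7333; Σzᵢ/Kᵢ = 1.2438.
Both exceed 1, so a two-phase solution exists.
Iterate (Newton) starting at ψ = 0.5:
  ψ = 0.5000: g = 0.16506, g' = -0.7177 → ψ = 0.7300
  ψ = 0.7300: g = 0.00228, g' = -0.7374 → ψ = 0.7331
Converged at ψ = 0.7331.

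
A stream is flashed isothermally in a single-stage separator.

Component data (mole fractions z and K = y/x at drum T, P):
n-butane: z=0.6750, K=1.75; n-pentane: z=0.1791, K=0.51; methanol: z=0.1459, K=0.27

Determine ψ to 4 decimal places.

ψ = 0.6661

Rachford–Rice: g(ψ) = Σ zᵢ(Kᵢ−1)/(1+ψ(Kᵢ−1)) = 0.
Feasibility: ΣzᵢKᵢ = 1.3120, Σzᵢ/Kᵢ = 1.2773 — both > 1, two phases present.
Newton iteration, ψ⁰ = 0.3:
  ψ = 0.3000: g = 0.17401, g' = -0.4396 → ψ = 0.6958
  ψ = 0.6958: g = -0.01698, g' = -0.5841 → ψ = 0.6668
  ψ = 0.6668: g = -0.00038, g' = -0.5587 → ψ = 0.6661
Converged at ψ = 0.6661.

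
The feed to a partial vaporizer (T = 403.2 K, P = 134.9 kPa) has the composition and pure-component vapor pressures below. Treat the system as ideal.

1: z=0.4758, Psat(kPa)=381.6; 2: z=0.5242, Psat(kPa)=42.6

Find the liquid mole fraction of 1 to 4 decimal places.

x_1 = 0.2723

Raoult's law: Kᵢ = Pᵢˢᵃᵗ/P = Pᵢˢᵃᵗ/134.9.
  K_1 = 381.6/134.9 = 2.828762, K_2 = 42.6/134.9 = 0.315789
Rachford–Rice: g(V/F) = Σ zᵢ(Kᵢ−1)/(1+V/F(Kᵢ−1)) = 0.
g(0) = ΣzᵢKᵢ − 1 = 0.5115 and g(1) = 1 − Σzᵢ/Kᵢ = -0.8282, so a root lies in (0, 1).
Binary case is linear: z₁(K₁−1)(1+V/F(K₂−1)) + z₂(K₂−1)(1+V/F(K₁−1)) = 0
⇒ V/F = [z₁(K₁−1)+z₂(K₂−1)] / [−(K₁−1)(K₂−1)] = 0.51146/1.25126 = 0.4088
Compositions from xᵢ = zᵢ/(1+V/F(Kᵢ−1)), yᵢ = Kᵢxᵢ:
  1: x = 0.2723, y = 0.7702
  2: x = 0.7277, y = 0.2298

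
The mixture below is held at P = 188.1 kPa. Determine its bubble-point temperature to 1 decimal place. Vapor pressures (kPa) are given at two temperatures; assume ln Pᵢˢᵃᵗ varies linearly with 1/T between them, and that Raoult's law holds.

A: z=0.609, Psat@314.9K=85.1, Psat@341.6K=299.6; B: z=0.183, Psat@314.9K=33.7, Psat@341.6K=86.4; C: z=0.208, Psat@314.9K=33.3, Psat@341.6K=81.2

Bubble-point temperature: ΣzᵢPᵢˢᵃᵗ(T) = P. Interpolate ln Pᵢˢᵃᵗ = aᵢ + bᵢ/T.
  T = 314.9 K: ΣzᵢPᵢˢᵃᵗ = 64.92 kPa
  T = 341.6 K: ΣzᵢPᵢˢᵃᵗ = 215.16 kPa
  T = 328.2 K: ΣzᵢPᵢˢᵃᵗ = 120.57 kPa
  T = 334.9 K: ΣzᵢPᵢˢᵃᵗ = 161.92 kPa
  T = 338.2 K: ΣzᵢPᵢˢᵃᵗ = 186.50 kPa
  T = 339.9 K: ΣzᵢPᵢˢᵃᵗ = 200.38 kPa
Interpolating between 338.2 K and 339.9 K gives T ≈ 338.4 K.

T = 338.4 K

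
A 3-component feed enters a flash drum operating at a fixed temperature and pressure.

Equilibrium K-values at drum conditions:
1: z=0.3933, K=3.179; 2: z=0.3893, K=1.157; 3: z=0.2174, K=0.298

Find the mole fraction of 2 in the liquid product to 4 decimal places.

x_2 = 0.3448

Material balance + equilibrium reduce to Σ zᵢ(Kᵢ−1)/(1+ψ(Kᵢ−1)) = 0.
g(0) = ΣzᵢKᵢ − 1 = 0.7655 and g(1) = 1 − Σzᵢ/Kᵢ = -0.1897, so a root lies in (0, 1).
Newton–Raphson from ψ = 0.62:
  ψ = 0.6200: g = 0.15000, g' = -0.6817 → ψ = 0.8400
  ψ = 0.8400: g = -0.01518, g' = -0.8770 → ψ = 0.8227
  ψ = 0.8227: g = -0.00026, g' = -0.8473 → ψ = 0.8224
Converged at ψ = 0.8224.
Compositions from xᵢ = zᵢ/(1+ψ(Kᵢ−1)), yᵢ = Kᵢxᵢ:
  1: x = 0.1409, y = 0.4478
  2: x = 0.3448, y = 0.3989
  3: x = 0.5144, y = 0.1533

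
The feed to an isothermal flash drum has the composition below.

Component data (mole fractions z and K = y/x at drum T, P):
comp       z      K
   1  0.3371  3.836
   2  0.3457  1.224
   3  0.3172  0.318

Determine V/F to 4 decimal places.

Rachford–Rice: g(V/F) = Σ zᵢ(Kᵢ−1)/(1+V/F(Kᵢ−1)) = 0.
Feasibility: ΣzᵢKᵢ = 1.8171, Σzᵢ/Kᵢ = 1.3678 — both > 1, two phases present.
Newton–Raphson from V/F = 0.5:
  V/F = 0.5000: g = 0.13674, g' = -0.8175 → V/F = 0.6673
  V/F = 0.6673: g = 0.00090, g' = -0.8341 → V/F = 0.6684
Converged at V/F = 0.6684.

V/F = 0.6684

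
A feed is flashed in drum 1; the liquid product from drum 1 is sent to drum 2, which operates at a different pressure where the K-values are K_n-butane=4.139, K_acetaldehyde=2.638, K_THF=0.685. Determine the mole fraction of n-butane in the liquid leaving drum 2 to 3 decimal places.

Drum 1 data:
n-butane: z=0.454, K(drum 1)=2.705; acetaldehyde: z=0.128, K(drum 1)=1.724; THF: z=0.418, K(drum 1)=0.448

Drum 1:
Iterate (Newton) starting at ψ₁ = 0.55:
  ψ₁ = 0.550: g = 0.1344, g' = -0.648 → ψ₁ = 0.757
  ψ₁ = 0.757: g = 0.0012, g' = -0.655 → ψ₁ = 0.759
Converged at ψ₁ = 0.759.
Drum-1 compositions:
  n-butane: x = 0.198, y = 0.535
  acetaldehyde: x = 0.083, y = 0.142
  THF: x = 0.720, y = 0.322
Drum-2 feed = drum-1 liquid: z₂ = (0.1979, 0.0826, 0.7195).
Drum 2:
Newton iteration, ψ₂⁰ = 0.55:
  ψ₂ = 0.550: g = 0.0248, g' = -0.428 → ψ₂ = 0.608
  ψ₂ = 0.608: g = 0.0010, g' = -0.395 → ψ₂ = 0.611
Converged at ψ₂ = 0.611.
  n-butane: x = 0.068, y = 0.281
  acetaldehyde: x = 0.041, y = 0.109
  THF: x = 0.891, y = 0.610

x_n-butane (drum 2) = 0.068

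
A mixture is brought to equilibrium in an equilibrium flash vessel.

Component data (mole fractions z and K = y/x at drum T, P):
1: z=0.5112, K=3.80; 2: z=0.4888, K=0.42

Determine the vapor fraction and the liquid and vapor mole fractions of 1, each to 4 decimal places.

Let ψ = V/F and solve Σ zᵢ(Kᵢ−1)/(1+ψ(Kᵢ−1)) = 0.
Check two-phase: ΣzᵢKᵢ = 2.1479 > 1 and Σzᵢ/Kᵢ = 1.2983 > 1, so g(0) = 1.1479 > 0 and g(1) = -0.2983 < 0.
Binary case is linear: z₁(K₁−1)(1+ψ(K₂−1)) + z₂(K₂−1)(1+ψ(K₁−1)) = 0
⇒ ψ = [z₁(K₁−1)+z₂(K₂−1)] / [−(K₁−1)(K₂−1)] = 1.14786/1.62400 = 0.7068
Compositions from xᵢ = zᵢ/(1+ψ(Kᵢ−1)), yᵢ = Kᵢxᵢ:
  1: x = 0.1716, y = 0.6521
  2: x = 0.8284, y = 0.3479

ψ = 0.7068, x_1 = 0.1716, y_1 = 0.6521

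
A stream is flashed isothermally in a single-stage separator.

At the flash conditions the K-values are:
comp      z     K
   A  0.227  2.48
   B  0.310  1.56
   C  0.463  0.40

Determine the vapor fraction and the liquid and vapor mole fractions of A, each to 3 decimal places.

Rachford–Rice: g(ψ) = Σ zᵢ(Kᵢ−1)/(1+ψ(Kᵢ−1)) = 0.
g(0) = ΣzᵢKᵢ − 1 = 0.232 and g(1) = 1 − Σzᵢ/Kᵢ = -0.448, so a root lies in (0, 1).
Newton–Raphson from ψ = 0.55:
  ψ = 0.550: g = -0.0967, g' = -0.579 → ψ = 0.383
  ψ = 0.383: g = -0.0034, g' = -0.549 → ψ = 0.377
Converged at ψ = 0.377.
Compositions from xᵢ = zᵢ/(1+ψ(Kᵢ−1)), yᵢ = Kᵢxᵢ:
  A: x = 0.146, y = 0.361
  B: x = 0.256, y = 0.399
  C: x = 0.598, y = 0.239

ψ = 0.377, x_A = 0.146, y_A = 0.361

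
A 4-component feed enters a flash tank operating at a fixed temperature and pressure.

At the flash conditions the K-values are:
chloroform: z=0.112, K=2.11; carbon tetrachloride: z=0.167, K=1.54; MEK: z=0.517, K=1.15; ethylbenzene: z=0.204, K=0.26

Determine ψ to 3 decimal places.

Rachford–Rice: g(ψ) = Σ zᵢ(Kᵢ−1)/(1+ψ(Kᵢ−1)) = 0.
Feasibility: ΣzᵢKᵢ = 1.141, Σzᵢ/Kᵢ = 1.396 — both > 1, two phases present.
Newton–Raphson from ψ = 0.5:
  ψ = 0.500: g = -0.0165, g' = -0.379 → ψ = 0.456
  ψ = 0.456: g = -0.0005, g' = -0.357 → ψ = 0.455
Converged at ψ = 0.455.

ψ = 0.455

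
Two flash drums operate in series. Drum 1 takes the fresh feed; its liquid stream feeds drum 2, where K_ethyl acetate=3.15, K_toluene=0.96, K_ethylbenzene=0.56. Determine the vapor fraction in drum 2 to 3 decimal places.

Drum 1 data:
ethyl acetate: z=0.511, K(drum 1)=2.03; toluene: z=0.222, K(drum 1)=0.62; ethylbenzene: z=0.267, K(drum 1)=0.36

V/F (drum 2) = 0.788

Drum 1:
Let ψ₁ = V/F and solve Σ zᵢ(Kᵢ−1)/(1+ψ₁(Kᵢ−1)) = 0.
g(0) = ΣzᵢKᵢ − 1 = 0.271 and g(1) = 1 − Σzᵢ/Kᵢ = -0.351, so a root lies in (0, 1).
Newton iteration, ψ₁⁰ = 0.63:
  ψ₁ = 0.630: g = -0.0780, g' = -0.562 → ψ₁ = 0.491
  ψ₁ = 0.491: g = -0.0034, g' = -0.520 → ψ₁ = 0.485
Converged at ψ₁ = 0.485.
Drum-1 compositions:
  ethyl acetate: x = 0.341, y = 0.692
  toluene: x = 0.272, y = 0.169
  ethylbenzene: x = 0.387, y = 0.139
Drum-2 feed = drum-1 liquid: z₂ = (0.3409, 0.2721, 0.3870).
Drum 2:
Newton–Raphson from ψ₂ = 0.5:
  ψ₂ = 0.500: g = 0.1238, g' = -0.490 → ψ₂ = 0.753
  ψ₂ = 0.753: g = 0.0140, g' = -0.398 → ψ₂ = 0.788
Converged at ψ₂ = 0.788.
  ethyl acetate: x = 0.126, y = 0.398
  toluene: x = 0.281, y = 0.270
  ethylbenzene: x = 0.593, y = 0.332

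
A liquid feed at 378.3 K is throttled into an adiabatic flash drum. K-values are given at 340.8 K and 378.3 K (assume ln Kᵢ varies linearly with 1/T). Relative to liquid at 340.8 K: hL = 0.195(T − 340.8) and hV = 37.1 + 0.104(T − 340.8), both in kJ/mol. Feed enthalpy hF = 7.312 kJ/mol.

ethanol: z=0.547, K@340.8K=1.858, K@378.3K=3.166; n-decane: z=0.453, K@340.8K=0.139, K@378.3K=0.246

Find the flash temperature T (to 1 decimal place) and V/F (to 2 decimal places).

Adiabatic flash: solve Rachford–Rice at each trial T, then check hF = ψ·hV(T) + (1−ψ)·hL(T).
  T = 340.8 K: K = (1.858, 0.139), RR gives ψ = 0.107, H_out = 3.982 kJ/mol
  T = 378.3 K: K = (3.166, 0.246), RR gives ψ = 0.516, H_out = 24.706 kJ/mol
  T = 359.6 K: K = (2.461, 0.188), RR gives ψ = 0.363, H_out = 16.528 kJ/mol
  T = 350.2 K: K = (2.146, 0.162), RR gives ψ = 0.258, H_out = 11.177 kJ/mol
  T = 345.5 K: K = (1.999, 0.150), RR gives ψ = 0.190, H_out = 7.896 kJ/mol
  T = 343.1 K: K = (1.926, 0.144), RR gives ψ = 0.150, H_out = 5.992 kJ/mol
  T = 344.3 K: K = (1.962, 0.147), RR gives ψ = 0.171, H_out = 6.966 kJ/mol
Linear interpolation between T = 344.3 (H_out = 6.966) and T = 345.5 (H_out = 7.896) on hF = 7.312 gives T ≈ 344.7 K, at which ψ = 0.18.

T = 344.7 K, V/F = 0.18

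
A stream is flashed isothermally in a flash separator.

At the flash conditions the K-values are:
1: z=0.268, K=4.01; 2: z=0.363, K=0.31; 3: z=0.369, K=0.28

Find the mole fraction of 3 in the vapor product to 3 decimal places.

Newton–Raphson from V/F = 0.5:
  V/F = 0.500: g = -0.4755, g' = -1.257 → V/F = 0.122
  V/F = 0.122: g = 0.0258, g' = -1.737 → V/F = 0.137
Converged at V/F = 0.137.
Compositions from xᵢ = zᵢ/(1+V/F(Kᵢ−1)), yᵢ = Kᵢxᵢ:
  1: x = 0.190, y = 0.761
  2: x = 0.401, y = 0.124
  3: x = 0.409, y = 0.115

y_3 = 0.115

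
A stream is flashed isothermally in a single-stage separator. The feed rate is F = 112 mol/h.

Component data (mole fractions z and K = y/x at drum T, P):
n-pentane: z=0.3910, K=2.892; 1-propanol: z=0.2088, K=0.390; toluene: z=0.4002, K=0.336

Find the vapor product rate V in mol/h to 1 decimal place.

Rachford–Rice: g(ψ) = Σ zᵢ(Kᵢ−1)/(1+ψ(Kᵢ−1)) = 0.
Check two-phase: ΣzᵢKᵢ = 1.3467 > 1 and Σzᵢ/Kᵢ = 1.8617 > 1, so g(0) = 0.3467 > 0 and g(1) = -0.8617 < 0.
Iterate (Newton) starting at ψ = 0.5:
  ψ = 0.5000: g = -0.20092, g' = -0.9259 → ψ = 0.2830
  ψ = 0.2830: g = 0.00064, g' = -0.9747 → ψ = 0.2837
Converged at ψ = 0.2837.
Then V = ψ·F = 0.2837·112 = 31.8 mol/h and L = F − V = 80.2 mol/h.

V = 31.8 mol/h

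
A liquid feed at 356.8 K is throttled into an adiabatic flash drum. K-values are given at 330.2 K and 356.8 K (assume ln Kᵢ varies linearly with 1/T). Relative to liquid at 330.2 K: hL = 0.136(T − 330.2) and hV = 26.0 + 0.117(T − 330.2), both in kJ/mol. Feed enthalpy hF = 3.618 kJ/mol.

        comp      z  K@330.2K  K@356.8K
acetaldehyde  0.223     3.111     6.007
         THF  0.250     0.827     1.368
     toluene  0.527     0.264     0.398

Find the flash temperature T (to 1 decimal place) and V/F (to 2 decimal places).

Adiabatic flash: solve Rachford–Rice at each trial T, then check hF = ψ·hV(T) + (1−ψ)·hL(T).
  T = 330.2 K: K = (3.111, 0.827, 0.264), RR gives ψ = 0.032, H_out = 0.837 kJ/mol
  T = 356.8 K: K = (6.007, 1.368, 0.398), RR gives ψ = 0.436, H_out = 14.731 kJ/mol
  T = 343.5 K: K = (4.378, 1.074, 0.327), RR gives ψ = 0.250, H_out = 8.245 kJ/mol
  T = 336.9 K: K = (3.708, 0.946, 0.295), RR gives ψ = 0.150, H_out = 4.792 kJ/mol
  T = 333.5 K: K = (3.395, 0.884, 0.279), RR gives ψ = 0.093, H_out = 2.863 kJ/mol
  T = 335.2 K: K = (3.549, 0.915, 0.287), RR gives ψ = 0.122, H_out = 3.844 kJ/mol
Linear interpolation between T = 333.5 (H_out = 2.863) and T = 335.2 (H_out = 3.844) on hF = 3.618 gives T ≈ 334.8 K, at which ψ = 0.12.

T = 334.8 K, V/F = 0.12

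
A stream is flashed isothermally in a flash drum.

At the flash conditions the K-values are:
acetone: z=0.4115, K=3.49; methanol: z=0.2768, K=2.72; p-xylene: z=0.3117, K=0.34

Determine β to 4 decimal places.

Iterate (Newton) starting at β = 0.45:
  β = 0.4500: g = 0.45894, g' = -1.1023 → β = 0.8663
  β = 0.8663: g = 0.03532, g' = -1.1285 → β = 0.8976
  β = 0.8976: g = -0.00089, g' = -1.1877 → β = 0.8969
Converged at β = 0.8969.

β = 0.8969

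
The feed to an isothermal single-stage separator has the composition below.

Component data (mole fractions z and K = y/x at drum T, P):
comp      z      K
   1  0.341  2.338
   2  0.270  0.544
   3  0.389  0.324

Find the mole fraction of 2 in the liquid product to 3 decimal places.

x_2 = 0.281

Rachford–Rice: g(V/F) = Σ zᵢ(Kᵢ−1)/(1+V/F(Kᵢ−1)) = 0.
Check two-phase: ΣzᵢKᵢ = 1.070 > 1 and Σzᵢ/Kᵢ = 1.843 > 1, so g(0) = 0.070 > 0 and g(1) = -0.843 < 0.
Newton–Raphson from V/F = 0.5:
  V/F = 0.500: g = -0.2833, g' = -0.719 → V/F = 0.106
  V/F = 0.106: g = -0.0130, g' = -0.737 → V/F = 0.088
Converged at V/F = 0.088.
Compositions from xᵢ = zᵢ/(1+V/F(Kᵢ−1)), yᵢ = Kᵢxᵢ:
  1: x = 0.305, y = 0.713
  2: x = 0.281, y = 0.153
  3: x = 0.414, y = 0.134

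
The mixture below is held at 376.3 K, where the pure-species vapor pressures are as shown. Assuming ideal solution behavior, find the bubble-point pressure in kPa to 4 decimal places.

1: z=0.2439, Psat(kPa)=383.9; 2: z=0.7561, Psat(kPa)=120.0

At the bubble point ψ → 0, so ΣzᵢKᵢ = 1 with Kᵢ = Pᵢˢᵃᵗ/P ⇒ P = ΣzᵢPᵢˢᵃᵗ.
P = 0.2439·383.9 + 0.7561·120.0 = 184.3652 kPa

Pbub = 184.3652 kPa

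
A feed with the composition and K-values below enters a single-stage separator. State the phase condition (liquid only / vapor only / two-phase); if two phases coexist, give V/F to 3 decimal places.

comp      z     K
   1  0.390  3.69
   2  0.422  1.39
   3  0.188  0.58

vapor only

ΣzᵢKᵢ = 2.135; Σzᵢ/Kᵢ = 0.733.
Since Σzᵢ/Kᵢ < 1 the mixture is above its dew point — single vapor phase.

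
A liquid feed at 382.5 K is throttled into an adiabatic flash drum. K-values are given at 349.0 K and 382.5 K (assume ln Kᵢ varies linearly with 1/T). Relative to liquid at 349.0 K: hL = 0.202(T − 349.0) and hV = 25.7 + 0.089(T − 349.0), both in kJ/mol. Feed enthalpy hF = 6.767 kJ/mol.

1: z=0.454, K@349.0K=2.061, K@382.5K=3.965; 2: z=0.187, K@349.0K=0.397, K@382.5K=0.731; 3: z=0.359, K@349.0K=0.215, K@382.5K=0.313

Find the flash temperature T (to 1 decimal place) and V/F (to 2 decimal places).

Adiabatic flash: solve Rachford–Rice at each trial T, then check hF = ψ·hV(T) + (1−ψ)·hL(T).
  T = 349.0 K: K = (2.061, 0.397, 0.215), RR gives ψ = 0.113, H_out = 2.900 kJ/mol
  T = 382.5 K: K = (3.965, 0.731, 0.313), RR gives ψ = 0.605, H_out = 20.018 kJ/mol
  T = 365.8 K: K = (2.905, 0.547, 0.262), RR gives ψ = 0.411, H_out = 13.187 kJ/mol
  T = 357.4 K: K = (2.457, 0.468, 0.238), RR gives ψ = 0.285, H_out = 8.762 kJ/mol
  T = 353.2 K: K = (2.252, 0.431, 0.226), RR gives ψ = 0.207, H_out = 6.078 kJ/mol
  T = 355.3 K: K = (2.353, 0.449, 0.232), RR gives ψ = 0.248, H_out = 7.471 kJ/mol
Linear interpolation between T = 353.2 (H_out = 6.078) and T = 355.3 (H_out = 7.471) on hF = 6.767 gives T ≈ 354.2 K, at which ψ = 0.23.

T = 354.2 K, V/F = 0.23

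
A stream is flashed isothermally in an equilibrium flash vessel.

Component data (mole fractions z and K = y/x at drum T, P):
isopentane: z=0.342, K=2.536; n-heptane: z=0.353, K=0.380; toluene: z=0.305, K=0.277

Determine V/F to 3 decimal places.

V/F = 0.084

Material balance + equilibrium reduce to Σ zᵢ(Kᵢ−1)/(1+V/F(Kᵢ−1)) = 0.
Feasibility: ΣzᵢKᵢ = 1.086, Σzᵢ/Kᵢ = 2.165 — both > 1, two phases present.
Newton iteration, V/F⁰ = 0.5:
  V/F = 0.500: g = -0.3654, g' = -0.934 → V/F = 0.109
  V/F = 0.109: g = -0.0240, g' = -0.936 → V/F = 0.083
  V/F = 0.083: g = 0.0004, g' = -0.966 → V/F = 0.084
Converged at V/F = 0.084.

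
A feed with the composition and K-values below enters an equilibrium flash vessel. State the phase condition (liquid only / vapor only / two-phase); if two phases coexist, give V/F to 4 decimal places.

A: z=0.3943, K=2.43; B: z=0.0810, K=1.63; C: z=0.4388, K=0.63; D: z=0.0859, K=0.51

two-phase, V/F = 0.7920

ΣzᵢKᵢ = 1.4104; Σzᵢ/Kᵢ = 1.0769.
Both exceed 1, so a two-phase solution exists.
Newton iteration, ψ⁰ = 0.5:
  ψ = 0.5000: g = 0.11262, g' = -0.4194 → ψ = 0.7686
  ψ = 0.7686: g = 0.00862, g' = -0.3680 → ψ = 0.7920
Converged at ψ = 0.7920.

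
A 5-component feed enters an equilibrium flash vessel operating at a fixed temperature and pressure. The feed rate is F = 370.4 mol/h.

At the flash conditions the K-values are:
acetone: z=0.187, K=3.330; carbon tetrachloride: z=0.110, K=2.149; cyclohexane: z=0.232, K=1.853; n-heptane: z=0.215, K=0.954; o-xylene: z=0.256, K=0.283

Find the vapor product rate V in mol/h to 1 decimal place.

Newton iteration, ψ⁰ = 0.5:
  ψ = 0.500: g = 0.1240, g' = -0.678 → ψ = 0.683
  ψ = 0.683: g = -0.0057, g' = -0.770 → ψ = 0.675
Converged at ψ = 0.675.
Then V = ψ·F = 0.6753·370.4 = 250.1 mol/h and L = F − V = 120.3 mol/h.

V = 250.1 mol/h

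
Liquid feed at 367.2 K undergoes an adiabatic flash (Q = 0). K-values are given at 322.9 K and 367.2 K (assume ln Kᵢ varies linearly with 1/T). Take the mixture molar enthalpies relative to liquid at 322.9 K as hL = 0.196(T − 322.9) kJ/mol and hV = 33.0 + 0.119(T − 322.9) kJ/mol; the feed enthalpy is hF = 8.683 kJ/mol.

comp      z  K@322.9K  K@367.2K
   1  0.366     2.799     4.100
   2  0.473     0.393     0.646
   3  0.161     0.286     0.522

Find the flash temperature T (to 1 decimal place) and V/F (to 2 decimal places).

Adiabatic flash: solve Rachford–Rice at each trial T, then check hF = ψ·hV(T) + (1−ψ)·hL(T).
  T = 322.9 K: K = (2.799, 0.393, 0.286), RR gives ψ = 0.224, H_out = 7.398 kJ/mol
  T = 367.2 K: K = (4.100, 0.646, 0.522), RR gives ψ = 0.737, H_out = 30.493 kJ/mol
  T = 345.0 K: K = (3.428, 0.512, 0.394), RR gives ψ = 0.443, H_out = 18.194 kJ/mol
  T = 333.9 K: K = (3.107, 0.450, 0.337), RR gives ψ = 0.331, H_out = 12.783 kJ/mol
  T = 328.4 K: K = (2.951, 0.421, 0.311), RR gives ψ = 0.277, H_out = 10.114 kJ/mol
  T = 325.6 K: K = (2.873, 0.407, 0.298), RR gives ψ = 0.250, H_out = 8.740 kJ/mol
  T = 324.2 K: K = (2.835, 0.400, 0.292), RR gives ψ = 0.237, H_out = 8.047 kJ/mol
Linear interpolation between T = 324.2 (H_out = 8.047) and T = 325.6 (H_out = 8.740) on hF = 8.683 gives T ≈ 325.5 K, at which ψ = 0.25.

T = 325.5 K, V/F = 0.25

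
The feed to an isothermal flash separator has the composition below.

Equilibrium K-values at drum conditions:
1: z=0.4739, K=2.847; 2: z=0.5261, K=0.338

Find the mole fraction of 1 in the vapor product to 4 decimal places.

Material balance + equilibrium reduce to Σ zᵢ(Kᵢ−1)/(1+V/F(Kᵢ−1)) = 0.
Check two-phase: ΣzᵢKᵢ = 1.5270 > 1 and Σzᵢ/Kᵢ = 1.7230 > 1, so g(0) = 0.5270 > 0 and g(1) = -0.7230 < 0.
Binary case is linear: z₁(K₁−1)(1+V/F(K₂−1)) + z₂(K₂−1)(1+V/F(K₁−1)) = 0
⇒ V/F = [z₁(K₁−1)+z₂(K₂−1)] / [−(K₁−1)(K₂−1)] = 0.52702/1.22271 = 0.4310
Compositions from xᵢ = zᵢ/(1+V/F(Kᵢ−1)), yᵢ = Kᵢxᵢ:
  1: x = 0.2639, y = 0.7512
  2: x = 0.7361, y = 0.2488

y_1 = 0.7512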